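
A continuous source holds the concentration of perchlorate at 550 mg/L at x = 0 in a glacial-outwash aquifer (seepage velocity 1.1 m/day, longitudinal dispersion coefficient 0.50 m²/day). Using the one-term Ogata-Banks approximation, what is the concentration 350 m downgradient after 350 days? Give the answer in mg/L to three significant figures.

533 mg/L

For a continuous step input, C/C₀ ≈ ½·erfc((x−vt)/(2√(Dt))).
vt = 1.1 × 350 = 385 m and 2√(Dt) = 2√(0.50 × 350) = 26.46 m.
Argument (x−vt)/(2√(Dt)) = (350 − 385)/26.46 = -1.323; ½·erfc(-1.323) = 0.9693.
C = 550 × 0.9693 = 533 mg/L.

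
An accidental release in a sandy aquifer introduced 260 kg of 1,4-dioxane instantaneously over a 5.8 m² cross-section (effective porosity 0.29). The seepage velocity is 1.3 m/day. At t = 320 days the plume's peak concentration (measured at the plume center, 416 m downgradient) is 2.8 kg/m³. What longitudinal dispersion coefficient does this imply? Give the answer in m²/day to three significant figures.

0.758 m²/day

At the plume center C_max = M/(n_e·A·√(4πDt)), so D = M²/(4πt·(n_e·A·C_max)²).
n_e·A·C_max = 0.29 × 5.8 × 2.8 = 4.710 kg/m.
D = 260²/(4π × 320 × 4.710²) = 0.758 m²/day.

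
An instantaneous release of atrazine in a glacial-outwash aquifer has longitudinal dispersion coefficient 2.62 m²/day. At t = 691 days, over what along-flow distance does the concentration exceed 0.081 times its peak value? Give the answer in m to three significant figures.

The plume is Gaussian with σ = √(2Dt) = √(2 × 2.62 × 691) = 60.17 m.
C/C_peak = exp(−Δx²/(2σ²)) = 0.081 ⇒ Δx = σ·√(−2 ln 0.081) = 60.17 × 2.242 = 134.9 m.
Width = 2Δx = 270 m.

270 m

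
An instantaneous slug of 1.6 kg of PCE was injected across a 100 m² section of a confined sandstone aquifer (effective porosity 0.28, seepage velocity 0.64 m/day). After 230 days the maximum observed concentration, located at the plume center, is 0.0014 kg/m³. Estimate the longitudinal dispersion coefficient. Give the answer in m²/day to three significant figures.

At the plume center C_max = M/(n_e·A·√(4πDt)), so D = M²/(4πt·(n_e·A·C_max)²).
n_e·A·C_max = 0.28 × 100 × 0.0014 = 0.03920 kg/m.
D = 1.6²/(4π × 230 × 0.03920²) = 0.576 m²/day.

0.576 m²/day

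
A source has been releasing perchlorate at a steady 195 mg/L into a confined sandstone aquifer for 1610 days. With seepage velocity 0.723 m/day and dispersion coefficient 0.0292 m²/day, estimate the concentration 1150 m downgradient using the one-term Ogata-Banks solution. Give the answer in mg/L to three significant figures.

For a continuous step input, C/C₀ ≈ ½·erfc((x−vt)/(2√(Dt))).
vt = 0.723 × 1610 = 1164.03 m and 2√(Dt) = 2√(0.0292 × 1610) = 13.71 m.
Argument (x−vt)/(2√(Dt)) = (1150 − 1164.03)/13.71 = -1.023; ½·erfc(-1.023) = 0.9260.
C = 195 × 0.9260 = 181 mg/L.

181 mg/L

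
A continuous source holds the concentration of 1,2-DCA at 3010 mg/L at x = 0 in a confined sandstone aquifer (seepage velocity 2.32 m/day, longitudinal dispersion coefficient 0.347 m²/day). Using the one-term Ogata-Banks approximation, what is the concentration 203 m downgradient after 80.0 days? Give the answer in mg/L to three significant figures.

For a continuous step input, C/C₀ ≈ ½·erfc((x−vt)/(2√(Dt))).
vt = 2.32 × 80.0 = 185.6 m and 2√(Dt) = 2√(0.347 × 80.0) = 10.54 m.
Argument (x−vt)/(2√(Dt)) = (203 − 185.6)/10.54 = 1.651; ½·erfc(1.651) = 0.009775.
C = 3010 × 0.009775 = 29.4 mg/L.

29.4 mg/L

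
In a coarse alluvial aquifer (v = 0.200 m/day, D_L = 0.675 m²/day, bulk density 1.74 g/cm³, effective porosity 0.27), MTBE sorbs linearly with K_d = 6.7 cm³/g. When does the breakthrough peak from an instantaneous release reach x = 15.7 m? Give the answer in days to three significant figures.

2800 days

Retardation factor R = 1 + ρ_b·K_d/n = 1 + 1.74 × 6.7/0.27 = 44.18.
Sorption retards both mechanisms: v_R = v/R = 0.004527 m/day, D_R = D/R = 0.01528 m²/day.
Peak time from v_R²t² + 2D_R t − x² = 0: t = (√(D_R² + v_R²x²) − D_R)/v_R².
√(D_R² + v_R²x²) = √(0.01528² + 0.004527² × 15.7²) = 0.07270; v_R² = 2.049e-05.
t = (0.07270 − 0.01528)/2.049e-05 = 2800 days.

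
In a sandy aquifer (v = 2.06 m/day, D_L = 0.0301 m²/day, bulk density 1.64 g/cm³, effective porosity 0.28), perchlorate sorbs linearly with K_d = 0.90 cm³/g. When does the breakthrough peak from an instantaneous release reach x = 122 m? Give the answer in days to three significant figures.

Retardation factor R = 1 + ρ_b·K_d/n = 1 + 1.64 × 0.90/0.28 = 6.271.
Sorption retards both mechanisms: v_R = v/R = 0.3285 m/day, D_R = D/R = 0.004800 m²/day.
Peak time from v_R²t² + 2D_R t − x² = 0: t = (√(D_R² + v_R²x²) − D_R)/v_R².
√(D_R² + v_R²x²) = √(0.004800² + 0.3285² × 122²) = 40.08; v_R² = 0.1079.
t = (40.08 − 0.004800)/0.1079 = 371 days.

371 days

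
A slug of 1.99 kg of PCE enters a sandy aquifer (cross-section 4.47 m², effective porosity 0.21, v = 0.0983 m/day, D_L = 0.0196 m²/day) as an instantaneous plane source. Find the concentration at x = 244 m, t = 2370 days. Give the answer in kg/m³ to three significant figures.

0.0456 kg/m³

For an instantaneous plane source, C(x,t) = M/(n_e·A·√(4πDt)) · exp(−(x−vt)²/(4Dt)), with n_e·A the pore (flow) area.
Plume center vt = 0.0983 × 2370 = 232.971 m, so the well at 244 m is 11.029 m downgradient of the peak.
√(4πDt) = 24.16 m, giving peak height M/(n_e·A·√(4πDt)) = 1.99/(0.21 × 4.47 × 24.16) = 0.08775 kg/m³.
(x−vt)²/(4Dt) = (11.029)²/(4 × 0.0196 × 2370) = 0.6546; exp(−0.6546) = 0.5196.
C = 0.08775 × 0.5196 = 0.0456 kg/m³.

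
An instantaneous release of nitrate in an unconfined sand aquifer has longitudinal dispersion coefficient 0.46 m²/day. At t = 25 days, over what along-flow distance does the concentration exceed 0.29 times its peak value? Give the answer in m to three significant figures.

The plume is Gaussian with σ = √(2Dt) = √(2 × 0.46 × 25) = 4.796 m.
C/C_peak = exp(−Δx²/(2σ²)) = 0.29 ⇒ Δx = σ·√(−2 ln 0.29) = 4.796 × 1.573 = 7.544 m.
Width = 2Δx = 15.1 m.

15.1 m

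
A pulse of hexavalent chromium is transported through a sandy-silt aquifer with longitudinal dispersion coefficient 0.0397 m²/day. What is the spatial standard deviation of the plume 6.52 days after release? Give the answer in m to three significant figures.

0.720 m

Dispersive spreading gives a Gaussian with σ² = 2Dt; advection only shifts the center.
σ = √(2 × 0.0397 × 6.52) = 0.720 m.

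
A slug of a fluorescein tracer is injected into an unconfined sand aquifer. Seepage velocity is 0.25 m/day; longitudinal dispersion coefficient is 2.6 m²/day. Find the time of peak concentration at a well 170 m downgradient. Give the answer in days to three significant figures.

For the 1D instantaneous-source solution, setting ∂C/∂t = 0 at fixed x gives v²t² + 2Dt − x² = 0, so t = (√(D² + v²x²) − D)/v².
√(D² + v²x²) = √(2.6² + 0.25² × 170²) = 42.58; v² = 0.0625.
t = (42.58 − 2.6)/0.0625 = 640 days (vs. the pure-advection estimate x/v = 680 d).

640 days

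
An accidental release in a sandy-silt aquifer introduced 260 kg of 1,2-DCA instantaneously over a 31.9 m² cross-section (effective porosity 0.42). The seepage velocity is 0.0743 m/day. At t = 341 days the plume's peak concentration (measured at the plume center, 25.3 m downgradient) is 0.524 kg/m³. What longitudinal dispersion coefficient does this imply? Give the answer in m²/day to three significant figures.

0.320 m²/day

At the plume center C_max = M/(n_e·A·√(4πDt)), so D = M²/(4πt·(n_e·A·C_max)²).
n_e·A·C_max = 0.42 × 31.9 × 0.524 = 7.021 kg/m.
D = 260²/(4π × 341 × 7.021²) = 0.320 m²/day.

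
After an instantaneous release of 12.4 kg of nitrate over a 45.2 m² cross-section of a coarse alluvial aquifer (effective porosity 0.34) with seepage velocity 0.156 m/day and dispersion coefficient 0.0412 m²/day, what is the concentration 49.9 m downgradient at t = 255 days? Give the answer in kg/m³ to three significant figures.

0.00614 kg/m³

For an instantaneous plane source, C(x,t) = M/(n_e·A·√(4πDt)) · exp(−(x−vt)²/(4Dt)), with n_e·A the pore (flow) area.
Plume center vt = 0.156 × 255 = 39.78 m, so the well at 49.9 m is 10.12 m downgradient of the peak.
√(4πDt) = 11.49 m, giving peak height M/(n_e·A·√(4πDt)) = 12.4/(0.34 × 45.2 × 11.49) = 0.07022 kg/m³.
(x−vt)²/(4Dt) = (10.12)²/(4 × 0.0412 × 255) = 2.437; exp(−2.437) = 0.08742.
C = 0.07022 × 0.08742 = 0.00614 kg/m³.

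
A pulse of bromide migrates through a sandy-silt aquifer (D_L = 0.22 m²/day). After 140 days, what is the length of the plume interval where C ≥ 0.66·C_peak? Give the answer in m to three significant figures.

14.3 m

The plume is Gaussian with σ = √(2Dt) = √(2 × 0.22 × 140) = 7.849 m.
C/C_peak = exp(−Δx²/(2σ²)) = 0.66 ⇒ Δx = σ·√(−2 ln 0.66) = 7.849 × 0.9116 = 7.155 m.
Width = 2Δx = 14.3 m.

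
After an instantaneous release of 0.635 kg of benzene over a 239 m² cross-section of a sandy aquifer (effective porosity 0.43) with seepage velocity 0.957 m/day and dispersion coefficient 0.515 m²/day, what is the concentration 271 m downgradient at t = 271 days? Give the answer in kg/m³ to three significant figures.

For an instantaneous plane source, C(x,t) = M/(n_e·A·√(4πDt)) · exp(−(x−vt)²/(4Dt)), with n_e·A the pore (flow) area.
Plume center vt = 0.957 × 271 = 259.347 m, so the well at 271 m is 11.653 m downgradient of the peak.
√(4πDt) = 41.88 m, giving peak height M/(n_e·A·√(4πDt)) = 0.635/(0.43 × 239 × 41.88) = 0.0001475 kg/m³.
(x−vt)²/(4Dt) = (11.653)²/(4 × 0.515 × 271) = 0.2432; exp(−0.2432) = 0.7841.
C = 0.0001475 × 0.7841 = 0.000116 kg/m³.

0.000116 kg/m³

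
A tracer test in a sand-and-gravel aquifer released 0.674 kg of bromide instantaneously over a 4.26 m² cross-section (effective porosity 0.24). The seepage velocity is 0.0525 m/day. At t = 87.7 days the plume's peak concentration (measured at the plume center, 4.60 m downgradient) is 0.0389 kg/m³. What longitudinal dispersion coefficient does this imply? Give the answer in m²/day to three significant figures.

At the plume center C_max = M/(n_e·A·√(4πDt)), so D = M²/(4πt·(n_e·A·C_max)²).
n_e·A·C_max = 0.24 × 4.26 × 0.0389 = 0.03977 kg/m.
D = 0.674²/(4π × 87.7 × 0.03977²) = 0.261 m²/day.

0.261 m²/day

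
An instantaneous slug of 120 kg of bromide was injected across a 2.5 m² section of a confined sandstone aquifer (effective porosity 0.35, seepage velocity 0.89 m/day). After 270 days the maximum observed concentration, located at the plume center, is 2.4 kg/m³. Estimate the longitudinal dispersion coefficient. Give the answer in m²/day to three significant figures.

0.962 m²/day

At the plume center C_max = M/(n_e·A·√(4πDt)), so D = M²/(4πt·(n_e·A·C_max)²).
n_e·A·C_max = 0.35 × 2.5 × 2.4 = 2.100 kg/m.
D = 120²/(4π × 270 × 2.100²) = 0.962 m²/day.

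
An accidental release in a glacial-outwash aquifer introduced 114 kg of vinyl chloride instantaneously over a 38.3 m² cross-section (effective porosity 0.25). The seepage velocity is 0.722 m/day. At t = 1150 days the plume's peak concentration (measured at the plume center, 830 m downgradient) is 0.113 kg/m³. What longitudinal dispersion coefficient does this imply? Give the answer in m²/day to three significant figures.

At the plume center C_max = M/(n_e·A·√(4πDt)), so D = M²/(4πt·(n_e·A·C_max)²).
n_e·A·C_max = 0.25 × 38.3 × 0.113 = 1.082 kg/m.
D = 114²/(4π × 1150 × 1.082²) = 0.768 m²/day.

0.768 m²/day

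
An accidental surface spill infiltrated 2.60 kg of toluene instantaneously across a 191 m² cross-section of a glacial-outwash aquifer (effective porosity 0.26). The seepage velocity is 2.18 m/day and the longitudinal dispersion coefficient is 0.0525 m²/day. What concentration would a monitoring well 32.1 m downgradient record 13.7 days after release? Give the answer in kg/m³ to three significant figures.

0.00307 kg/m³

For an instantaneous plane source, C(x,t) = M/(n_e·A·√(4πDt)) · exp(−(x−vt)²/(4Dt)), with n_e·A the pore (flow) area.
Plume center vt = 2.18 × 13.7 = 29.866 m, so the well at 32.1 m is 2.234 m downgradient of the peak.
√(4πDt) = 3.006 m, giving peak height M/(n_e·A·√(4πDt)) = 2.60/(0.26 × 191 × 3.006) = 0.01742 kg/m³.
(x−vt)²/(4Dt) = (2.234)²/(4 × 0.0525 × 13.7) = 1.735; exp(−1.735) = 0.1764.
C = 0.01742 × 0.1764 = 0.00307 kg/m³.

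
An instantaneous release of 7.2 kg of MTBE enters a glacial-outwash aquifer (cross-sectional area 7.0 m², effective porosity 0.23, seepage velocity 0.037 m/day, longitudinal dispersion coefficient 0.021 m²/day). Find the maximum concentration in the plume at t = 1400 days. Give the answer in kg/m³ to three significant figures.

The peak of an instantaneous 1D plume sits at x = vt; there the Gaussian factor is 1 and C_max = M/(n_e·A·√(4πDt)), where n_e·A is the pore area the mass is dissolved in.
√(4πDt) = √(4π × 0.021 × 1400) = 19.22 m, so C_max = 7.2/(0.23 × 7.0 × 19.22) = 0.233 kg/m³.

0.233 kg/m³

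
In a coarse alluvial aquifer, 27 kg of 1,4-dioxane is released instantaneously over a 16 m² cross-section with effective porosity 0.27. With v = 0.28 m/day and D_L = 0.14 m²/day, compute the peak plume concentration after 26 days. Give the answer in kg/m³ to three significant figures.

The peak of an instantaneous 1D plume sits at x = vt; there the Gaussian factor is 1 and C_max = M/(n_e·A·√(4πDt)), where n_e·A is the pore area the mass is dissolved in.
√(4πDt) = √(4π × 0.14 × 26) = 6.763 m, so C_max = 27/(0.27 × 16 × 6.763) = 0.924 kg/m³.

0.924 kg/m³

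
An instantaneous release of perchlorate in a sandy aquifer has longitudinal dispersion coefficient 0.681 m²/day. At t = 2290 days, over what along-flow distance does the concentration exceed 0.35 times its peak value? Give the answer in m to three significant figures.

The plume is Gaussian with σ = √(2Dt) = √(2 × 0.681 × 2290) = 55.85 m.
C/C_peak = exp(−Δx²/(2σ²)) = 0.35 ⇒ Δx = σ·√(−2 ln 0.35) = 55.85 × 1.449 = 80.93 m.
Width = 2Δx = 162 m.

162 m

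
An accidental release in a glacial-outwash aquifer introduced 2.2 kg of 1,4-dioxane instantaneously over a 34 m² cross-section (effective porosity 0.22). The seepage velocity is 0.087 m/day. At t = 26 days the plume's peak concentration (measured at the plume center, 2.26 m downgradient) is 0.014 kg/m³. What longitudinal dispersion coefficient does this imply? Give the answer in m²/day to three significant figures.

1.35 m²/day

At the plume center C_max = M/(n_e·A·√(4πDt)), so D = M²/(4πt·(n_e·A·C_max)²).
n_e·A·C_max = 0.22 × 34 × 0.014 = 0.1047 kg/m.
D = 2.2²/(4π × 26 × 0.1047²) = 1.35 m²/day.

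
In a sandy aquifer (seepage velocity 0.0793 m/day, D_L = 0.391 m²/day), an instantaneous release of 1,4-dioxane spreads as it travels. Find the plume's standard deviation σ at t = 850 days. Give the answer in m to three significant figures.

25.8 m

Dispersive spreading gives a Gaussian with σ² = 2Dt; advection only shifts the center.
σ = √(2 × 0.391 × 850) = 25.8 m.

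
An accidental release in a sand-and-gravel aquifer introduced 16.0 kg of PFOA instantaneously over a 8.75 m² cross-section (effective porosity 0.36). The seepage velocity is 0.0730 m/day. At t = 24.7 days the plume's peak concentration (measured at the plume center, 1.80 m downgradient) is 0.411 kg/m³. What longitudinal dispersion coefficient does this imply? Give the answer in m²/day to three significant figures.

At the plume center C_max = M/(n_e·A·√(4πDt)), so D = M²/(4πt·(n_e·A·C_max)²).
n_e·A·C_max = 0.36 × 8.75 × 0.411 = 1.295 kg/m.
D = 16.0²/(4π × 24.7 × 1.295²) = 0.492 m²/day.

0.492 m²/day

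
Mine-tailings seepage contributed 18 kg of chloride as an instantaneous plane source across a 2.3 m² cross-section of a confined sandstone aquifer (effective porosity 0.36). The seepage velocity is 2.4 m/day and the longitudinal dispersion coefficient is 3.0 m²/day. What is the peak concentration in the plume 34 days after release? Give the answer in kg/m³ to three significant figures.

0.607 kg/m³

The peak of an instantaneous 1D plume sits at x = vt; there the Gaussian factor is 1 and C_max = M/(n_e·A·√(4πDt)), where n_e·A is the pore area the mass is dissolved in.
√(4πDt) = √(4π × 3.0 × 34) = 35.80 m, so C_max = 18/(0.36 × 2.3 × 35.80) = 0.607 kg/m³.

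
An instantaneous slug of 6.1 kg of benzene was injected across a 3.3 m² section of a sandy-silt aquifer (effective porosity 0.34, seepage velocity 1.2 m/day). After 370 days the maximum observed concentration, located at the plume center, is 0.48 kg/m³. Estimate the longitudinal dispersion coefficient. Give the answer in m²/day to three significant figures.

At the plume center C_max = M/(n_e·A·√(4πDt)), so D = M²/(4πt·(n_e·A·C_max)²).
n_e·A·C_max = 0.34 × 3.3 × 0.48 = 0.5386 kg/m.
D = 6.1²/(4π × 370 × 0.5386²) = 0.0276 m²/day.

0.0276 m²/day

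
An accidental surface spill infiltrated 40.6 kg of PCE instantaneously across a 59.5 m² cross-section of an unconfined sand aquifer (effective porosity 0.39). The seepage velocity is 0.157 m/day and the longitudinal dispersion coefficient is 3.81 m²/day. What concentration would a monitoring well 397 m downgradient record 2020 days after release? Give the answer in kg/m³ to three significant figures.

For an instantaneous plane source, C(x,t) = M/(n_e·A·√(4πDt)) · exp(−(x−vt)²/(4Dt)), with n_e·A the pore (flow) area.
Plume center vt = 0.157 × 2020 = 317.14 m, so the well at 397 m is 79.86 m downgradient of the peak.
√(4πDt) = 311.0 m, giving peak height M/(n_e·A·√(4πDt)) = 40.6/(0.39 × 59.5 × 311.0) = 0.005626 kg/m³.
(x−vt)²/(4Dt) = (79.86)²/(4 × 3.81 × 2020) = 0.2072; exp(−0.2072) = 0.8129.
C = 0.005626 × 0.8129 = 0.00457 kg/m³.

0.00457 kg/m³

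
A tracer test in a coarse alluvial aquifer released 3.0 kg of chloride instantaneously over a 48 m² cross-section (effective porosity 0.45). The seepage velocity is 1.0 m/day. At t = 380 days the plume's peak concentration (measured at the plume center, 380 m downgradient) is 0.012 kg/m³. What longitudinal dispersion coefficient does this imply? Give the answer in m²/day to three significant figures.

At the plume center C_max = M/(n_e·A·√(4πDt)), so D = M²/(4πt·(n_e·A·C_max)²).
n_e·A·C_max = 0.45 × 48 × 0.012 = 0.2592 kg/m.
D = 3.0²/(4π × 380 × 0.2592²) = 0.0281 m²/day.

0.0281 m²/day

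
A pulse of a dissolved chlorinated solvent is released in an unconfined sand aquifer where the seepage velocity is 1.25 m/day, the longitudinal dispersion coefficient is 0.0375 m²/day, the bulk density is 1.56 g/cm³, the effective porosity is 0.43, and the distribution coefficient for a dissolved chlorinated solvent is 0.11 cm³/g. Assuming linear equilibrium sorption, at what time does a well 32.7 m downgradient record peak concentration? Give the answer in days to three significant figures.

36.6 days

Retardation factor R = 1 + ρ_b·K_d/n = 1 + 1.56 × 0.11/0.43 = 1.399.
Sorption retards both mechanisms: v_R = v/R = 0.8935 m/day, D_R = D/R = 0.02680 m²/day.
Peak time from v_R²t² + 2D_R t − x² = 0: t = (√(D_R² + v_R²x²) − D_R)/v_R².
√(D_R² + v_R²x²) = √(0.02680² + 0.8935² × 32.7²) = 29.22; v_R² = 0.7983.
t = (29.22 − 0.02680)/0.7983 = 36.6 days.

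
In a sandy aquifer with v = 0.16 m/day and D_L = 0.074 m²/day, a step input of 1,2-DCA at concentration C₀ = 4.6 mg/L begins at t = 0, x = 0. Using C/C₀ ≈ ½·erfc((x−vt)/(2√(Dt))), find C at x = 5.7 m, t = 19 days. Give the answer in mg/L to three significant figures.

0.259 mg/L

For a continuous step input, C/C₀ ≈ ½·erfc((x−vt)/(2√(Dt))).
vt = 0.16 × 19 = 3.04 m and 2√(Dt) = 2√(0.074 × 19) = 2.371 m.
Argument (x−vt)/(2√(Dt)) = (5.7 − 3.04)/2.371 = 1.122; ½·erfc(1.122) = 0.05628.
C = 4.6 × 0.05628 = 0.259 mg/L.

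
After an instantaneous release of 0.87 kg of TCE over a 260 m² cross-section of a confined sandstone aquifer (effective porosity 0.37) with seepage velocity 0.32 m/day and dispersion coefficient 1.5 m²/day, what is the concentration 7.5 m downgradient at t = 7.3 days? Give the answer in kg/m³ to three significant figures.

For an instantaneous plane source, C(x,t) = M/(n_e·A·√(4πDt)) · exp(−(x−vt)²/(4Dt)), with n_e·A the pore (flow) area.
Plume center vt = 0.32 × 7.3 = 2.336 m, so the well at 7.5 m is 5.164 m downgradient of the peak.
√(4πDt) = 11.73 m, giving peak height M/(n_e·A·√(4πDt)) = 0.87/(0.37 × 260 × 11.73) = 0.0007710 kg/m³.
(x−vt)²/(4Dt) = (5.164)²/(4 × 1.5 × 7.3) = 0.6088; exp(−0.6088) = 0.5440.
C = 0.0007710 × 0.5440 = 0.000419 kg/m³.

0.000419 kg/m³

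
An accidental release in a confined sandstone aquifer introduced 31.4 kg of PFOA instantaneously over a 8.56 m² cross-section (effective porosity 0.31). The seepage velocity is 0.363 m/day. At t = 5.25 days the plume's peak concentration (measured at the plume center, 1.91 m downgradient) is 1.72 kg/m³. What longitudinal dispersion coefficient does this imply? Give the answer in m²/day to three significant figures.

0.717 m²/day

At the plume center C_max = M/(n_e·A·√(4πDt)), so D = M²/(4πt·(n_e·A·C_max)²).
n_e·A·C_max = 0.31 × 8.56 × 1.72 = 4.564 kg/m.
D = 31.4²/(4π × 5.25 × 4.564²) = 0.717 m²/day.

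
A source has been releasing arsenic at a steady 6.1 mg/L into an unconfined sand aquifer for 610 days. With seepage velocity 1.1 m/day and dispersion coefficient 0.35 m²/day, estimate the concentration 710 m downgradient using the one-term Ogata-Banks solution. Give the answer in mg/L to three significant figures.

0.180 mg/L

For a continuous step input, C/C₀ ≈ ½·erfc((x−vt)/(2√(Dt))).
vt = 1.1 × 610 = 671 m and 2√(Dt) = 2√(0.35 × 610) = 29.22 m.
Argument (x−vt)/(2√(Dt)) = (710 − 671)/29.22 = 1.335; ½·erfc(1.335) = 0.02951.
C = 6.1 × 0.02951 = 0.180 mg/L.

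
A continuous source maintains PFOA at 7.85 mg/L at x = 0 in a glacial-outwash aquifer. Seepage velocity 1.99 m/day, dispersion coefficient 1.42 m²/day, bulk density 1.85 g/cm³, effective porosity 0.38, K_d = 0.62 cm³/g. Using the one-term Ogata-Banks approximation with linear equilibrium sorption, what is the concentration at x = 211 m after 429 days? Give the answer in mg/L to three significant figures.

Retardation factor R = 1 + ρ_b·K_d/n = 1 + 1.85 × 0.62/0.38 = 4.018.
Sorption retards both mechanisms: v_R = v/R = 0.4953 m/day, D_R = D/R = 0.3534 m²/day.
v_R·t = 0.4953 × 429 = 212.4837 m; 2√(D_R t) = 24.63 m; argument = (211 − 212.4837)/24.63 = -0.06024.
C = C₀ × ½·erfc(-0.06024) = 7.85 × 0.5339 = 4.19 mg/L.

4.19 mg/L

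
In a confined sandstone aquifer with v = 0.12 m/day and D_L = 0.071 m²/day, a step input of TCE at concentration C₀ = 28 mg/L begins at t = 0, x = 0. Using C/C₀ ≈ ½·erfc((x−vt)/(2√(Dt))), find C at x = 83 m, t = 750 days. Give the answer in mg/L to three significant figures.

For a continuous step input, C/C₀ ≈ ½·erfc((x−vt)/(2√(Dt))).
vt = 0.12 × 750 = 90 m and 2√(Dt) = 2√(0.071 × 750) = 14.59 m.
Argument (x−vt)/(2√(Dt)) = (83 − 90)/14.59 = -0.4798; ½·erfc(-0.4798) = 0.7513.
C = 28 × 0.7513 = 21.0 mg/L.

21.0 mg/L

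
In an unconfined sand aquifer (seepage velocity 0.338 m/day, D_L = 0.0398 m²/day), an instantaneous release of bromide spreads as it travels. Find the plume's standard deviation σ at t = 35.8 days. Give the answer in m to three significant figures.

Dispersive spreading gives a Gaussian with σ² = 2Dt; advection only shifts the center.
σ = √(2 × 0.0398 × 35.8) = 1.69 m.

1.69 m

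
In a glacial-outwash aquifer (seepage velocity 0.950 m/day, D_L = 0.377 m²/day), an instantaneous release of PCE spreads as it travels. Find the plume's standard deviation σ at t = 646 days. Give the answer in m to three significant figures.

Dispersive spreading gives a Gaussian with σ² = 2Dt; advection only shifts the center.
σ = √(2 × 0.377 × 646) = 22.1 m.

22.1 m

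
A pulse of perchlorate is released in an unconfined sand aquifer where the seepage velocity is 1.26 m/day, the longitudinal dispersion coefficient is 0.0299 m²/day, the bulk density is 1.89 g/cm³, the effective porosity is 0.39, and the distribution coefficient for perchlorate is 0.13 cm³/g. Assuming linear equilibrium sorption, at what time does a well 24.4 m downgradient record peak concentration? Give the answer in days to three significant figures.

31.5 days

Retardation factor R = 1 + ρ_b·K_d/n = 1 + 1.89 × 0.13/0.39 = 1.630.
Sorption retards both mechanisms: v_R = v/R = 0.7730 m/day, D_R = D/R = 0.01834 m²/day.
Peak time from v_R²t² + 2D_R t − x² = 0: t = (√(D_R² + v_R²x²) − D_R)/v_R².
√(D_R² + v_R²x²) = √(0.01834² + 0.7730² × 24.4²) = 18.86; v_R² = 0.5975.
t = (18.86 − 0.01834)/0.5975 = 31.5 days.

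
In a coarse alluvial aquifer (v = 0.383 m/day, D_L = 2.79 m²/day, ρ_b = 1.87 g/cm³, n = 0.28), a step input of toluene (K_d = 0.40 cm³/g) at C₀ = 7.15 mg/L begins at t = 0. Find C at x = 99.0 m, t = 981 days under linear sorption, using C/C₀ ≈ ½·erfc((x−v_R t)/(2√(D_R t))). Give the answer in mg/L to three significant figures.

Retardation factor R = 1 + ρ_b·K_d/n = 1 + 1.87 × 0.40/0.28 = 3.671.
Sorption retards both mechanisms: v_R = v/R = 0.1043 m/day, D_R = D/R = 0.7600 m²/day.
v_R·t = 0.1043 × 981 = 102.3183 m; 2√(D_R t) = 54.61 m; argument = (99.0 − 102.3183)/54.61 = -0.06076.
C = C₀ × ½·erfc(-0.06076) = 7.15 × 0.5342 = 3.82 mg/L.

3.82 mg/L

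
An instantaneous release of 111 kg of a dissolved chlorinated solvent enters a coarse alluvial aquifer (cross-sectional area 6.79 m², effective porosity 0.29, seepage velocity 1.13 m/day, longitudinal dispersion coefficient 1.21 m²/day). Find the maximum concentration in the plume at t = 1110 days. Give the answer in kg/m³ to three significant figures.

0.434 kg/m³

The peak of an instantaneous 1D plume sits at x = vt; there the Gaussian factor is 1 and C_max = M/(n_e·A·√(4πDt)), where n_e·A is the pore area the mass is dissolved in.
√(4πDt) = √(4π × 1.21 × 1110) = 129.9 m, so C_max = 111/(0.29 × 6.79 × 129.9) = 0.434 kg/m³.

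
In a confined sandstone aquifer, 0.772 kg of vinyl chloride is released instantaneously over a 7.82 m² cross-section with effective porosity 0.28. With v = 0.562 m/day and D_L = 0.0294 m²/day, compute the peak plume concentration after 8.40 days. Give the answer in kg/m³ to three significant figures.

The peak of an instantaneous 1D plume sits at x = vt; there the Gaussian factor is 1 and C_max = M/(n_e·A·√(4πDt)), where n_e·A is the pore area the mass is dissolved in.
√(4πDt) = √(4π × 0.0294 × 8.40) = 1.762 m, so C_max = 0.772/(0.28 × 7.82 × 1.762) = 0.200 kg/m³.

0.200 kg/m³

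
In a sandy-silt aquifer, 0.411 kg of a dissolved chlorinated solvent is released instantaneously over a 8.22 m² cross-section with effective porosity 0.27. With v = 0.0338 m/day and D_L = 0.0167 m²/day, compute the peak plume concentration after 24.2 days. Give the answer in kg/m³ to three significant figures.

The peak of an instantaneous 1D plume sits at x = vt; there the Gaussian factor is 1 and C_max = M/(n_e·A·√(4πDt)), where n_e·A is the pore area the mass is dissolved in.
√(4πDt) = √(4π × 0.0167 × 24.2) = 2.254 m, so C_max = 0.411/(0.27 × 8.22 × 2.254) = 0.0822 kg/m³.

0.0822 kg/m³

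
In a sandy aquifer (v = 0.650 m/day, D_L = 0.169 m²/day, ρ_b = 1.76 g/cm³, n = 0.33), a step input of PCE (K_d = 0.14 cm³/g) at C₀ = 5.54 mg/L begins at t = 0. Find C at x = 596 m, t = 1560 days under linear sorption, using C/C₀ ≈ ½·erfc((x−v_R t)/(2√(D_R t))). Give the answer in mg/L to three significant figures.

Retardation factor R = 1 + ρ_b·K_d/n = 1 + 1.76 × 0.14/0.33 = 1.747.
Sorption retards both mechanisms: v_R = v/R = 0.3721 m/day, D_R = D/R = 0.09674 m²/day.
v_R·t = 0.3721 × 1560 = 580.476 m; 2√(D_R t) = 24.57 m; argument = (596 − 580.476)/24.57 = 0.6318.
C = C₀ × ½·erfc(0.6318) = 5.54 × 0.1858 = 1.03 mg/L.

1.03 mg/L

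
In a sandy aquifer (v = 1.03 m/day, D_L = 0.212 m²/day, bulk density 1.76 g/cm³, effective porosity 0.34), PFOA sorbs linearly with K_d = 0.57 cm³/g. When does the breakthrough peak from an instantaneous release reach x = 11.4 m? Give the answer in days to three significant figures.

Retardation factor R = 1 + ρ_b·K_d/n = 1 + 1.76 × 0.57/0.34 = 3.951.
Sorption retards both mechanisms: v_R = v/R = 0.2607 m/day, D_R = D/R = 0.05366 m²/day.
Peak time from v_R²t² + 2D_R t − x² = 0: t = (√(D_R² + v_R²x²) − D_R)/v_R².
√(D_R² + v_R²x²) = √(0.05366² + 0.2607² × 11.4²) = 2.972; v_R² = 0.06796.
t = (2.972 − 0.05366)/0.06796 = 42.9 days.

42.9 days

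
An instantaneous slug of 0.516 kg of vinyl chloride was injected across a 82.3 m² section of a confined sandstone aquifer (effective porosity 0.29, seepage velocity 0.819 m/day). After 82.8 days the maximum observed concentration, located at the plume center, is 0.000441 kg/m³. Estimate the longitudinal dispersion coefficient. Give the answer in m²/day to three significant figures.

2.31 m²/day

At the plume center C_max = M/(n_e·A·√(4πDt)), so D = M²/(4πt·(n_e·A·C_max)²).
n_e·A·C_max = 0.29 × 82.3 × 0.000441 = 0.01053 kg/m.
D = 0.516²/(4π × 82.8 × 0.01053²) = 2.31 m²/day.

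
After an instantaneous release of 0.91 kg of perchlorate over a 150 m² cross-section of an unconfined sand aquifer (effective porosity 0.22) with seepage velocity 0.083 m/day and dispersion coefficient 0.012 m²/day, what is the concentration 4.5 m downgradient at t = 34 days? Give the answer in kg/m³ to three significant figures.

For an instantaneous plane source, C(x,t) = M/(n_e·A·√(4πDt)) · exp(−(x−vt)²/(4Dt)), with n_e·A the pore (flow) area.
Plume center vt = 0.083 × 34 = 2.822 m, so the well at 4.5 m is 1.678 m downgradient of the peak.
√(4πDt) = 2.264 m, giving peak height M/(n_e·A·√(4πDt)) = 0.91/(0.22 × 150 × 2.264) = 0.01218 kg/m³.
(x−vt)²/(4Dt) = (1.678)²/(4 × 0.012 × 34) = 1.725; exp(−1.725) = 0.1782.
C = 0.01218 × 0.1782 = 0.00217 kg/m³.

0.00217 kg/m³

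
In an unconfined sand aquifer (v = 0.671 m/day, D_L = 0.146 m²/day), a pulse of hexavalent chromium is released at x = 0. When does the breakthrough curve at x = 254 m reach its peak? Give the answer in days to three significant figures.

For the 1D instantaneous-source solution, setting ∂C/∂t = 0 at fixed x gives v²t² + 2Dt − x² = 0, so t = (√(D² + v²x²) − D)/v².
√(D² + v²x²) = √(0.146² + 0.671² × 254²) = 170.4; v² = 0.450241.
t = (170.4 − 0.146)/0.450241 = 378 days (vs. the pure-advection estimate x/v = 379 d).

378 days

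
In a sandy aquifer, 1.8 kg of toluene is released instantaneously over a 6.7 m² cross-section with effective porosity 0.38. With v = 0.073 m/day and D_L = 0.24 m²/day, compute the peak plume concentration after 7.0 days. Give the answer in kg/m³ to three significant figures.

0.154 kg/m³

The peak of an instantaneous 1D plume sits at x = vt; there the Gaussian factor is 1 and C_max = M/(n_e·A·√(4πDt)), where n_e·A is the pore area the mass is dissolved in.
√(4πDt) = √(4π × 0.24 × 7.0) = 4.595 m, so C_max = 1.8/(0.38 × 6.7 × 4.595) = 0.154 kg/m³.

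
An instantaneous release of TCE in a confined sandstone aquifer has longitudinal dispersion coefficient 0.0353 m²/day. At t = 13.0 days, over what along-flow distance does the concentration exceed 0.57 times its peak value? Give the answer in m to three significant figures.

2.03 m

The plume is Gaussian with σ = √(2Dt) = √(2 × 0.0353 × 13.0) = 0.9580 m.
C/C_peak = exp(−Δx²/(2σ²)) = 0.57 ⇒ Δx = σ·√(−2 ln 0.57) = 0.9580 × 1.060 = 1.015 m.
Width = 2Δx = 2.03 m.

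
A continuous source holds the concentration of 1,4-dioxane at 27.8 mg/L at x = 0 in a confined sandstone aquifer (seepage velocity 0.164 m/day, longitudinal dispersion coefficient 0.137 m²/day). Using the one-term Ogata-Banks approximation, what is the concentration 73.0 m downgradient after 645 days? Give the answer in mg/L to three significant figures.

27.6 mg/L

For a continuous step input, C/C₀ ≈ ½·erfc((x−vt)/(2√(Dt))).
vt = 0.164 × 645 = 105.78 m and 2√(Dt) = 2√(0.137 × 645) = 18.80 m.
Argument (x−vt)/(2√(Dt)) = (73.0 − 105.78)/18.80 = -1.744; ½·erfc(-1.744) = 0.9932.
C = 27.8 × 0.9932 = 27.6 mg/L.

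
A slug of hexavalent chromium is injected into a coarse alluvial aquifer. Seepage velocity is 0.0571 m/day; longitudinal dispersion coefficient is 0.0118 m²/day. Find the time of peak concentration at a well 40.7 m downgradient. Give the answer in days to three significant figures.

For the 1D instantaneous-source solution, setting ∂C/∂t = 0 at fixed x gives v²t² + 2Dt − x² = 0, so t = (√(D² + v²x²) − D)/v².
√(D² + v²x²) = √(0.0118² + 0.0571² × 40.7²) = 2.324; v² = 0.00326041.
t = (2.324 − 0.0118)/0.00326041 = 709 days (vs. the pure-advection estimate x/v = 713 d).

709 days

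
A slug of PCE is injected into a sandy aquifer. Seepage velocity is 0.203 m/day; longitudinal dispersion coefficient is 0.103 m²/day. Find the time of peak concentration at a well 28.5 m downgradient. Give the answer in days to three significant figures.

For the 1D instantaneous-source solution, setting ∂C/∂t = 0 at fixed x gives v²t² + 2Dt − x² = 0, so t = (√(D² + v²x²) − D)/v².
√(D² + v²x²) = √(0.103² + 0.203² × 28.5²) = 5.786; v² = 0.041209.
t = (5.786 − 0.103)/0.041209 = 138 days (vs. the pure-advection estimate x/v = 140 d).

138 days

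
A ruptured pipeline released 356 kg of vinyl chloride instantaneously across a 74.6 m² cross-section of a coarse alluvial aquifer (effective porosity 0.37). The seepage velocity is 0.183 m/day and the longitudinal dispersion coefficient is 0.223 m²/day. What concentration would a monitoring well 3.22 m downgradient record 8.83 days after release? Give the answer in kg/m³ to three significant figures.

1.87 kg/m³

For an instantaneous plane source, C(x,t) = M/(n_e·A·√(4πDt)) · exp(−(x−vt)²/(4Dt)), with n_e·A the pore (flow) area.
Plume center vt = 0.183 × 8.83 = 1.61589 m, so the well at 3.22 m is 1.60411 m downgradient of the peak.
√(4πDt) = 4.974 m, giving peak height M/(n_e·A·√(4πDt)) = 356/(0.37 × 74.6 × 4.974) = 2.593 kg/m³.
(x−vt)²/(4Dt) = (1.60411)²/(4 × 0.223 × 8.83) = 0.3267; exp(−0.3267) = 0.7213.
C = 2.593 × 0.7213 = 1.87 kg/m³.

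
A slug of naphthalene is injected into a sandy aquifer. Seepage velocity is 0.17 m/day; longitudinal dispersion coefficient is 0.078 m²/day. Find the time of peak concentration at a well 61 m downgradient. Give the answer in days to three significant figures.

356 days

For the 1D instantaneous-source solution, setting ∂C/∂t = 0 at fixed x gives v²t² + 2Dt − x² = 0, so t = (√(D² + v²x²) − D)/v².
√(D² + v²x²) = √(0.078² + 0.17² × 61²) = 10.37; v² = 0.0289.
t = (10.37 − 0.078)/0.0289 = 356 days (vs. the pure-advection estimate x/v = 359 d).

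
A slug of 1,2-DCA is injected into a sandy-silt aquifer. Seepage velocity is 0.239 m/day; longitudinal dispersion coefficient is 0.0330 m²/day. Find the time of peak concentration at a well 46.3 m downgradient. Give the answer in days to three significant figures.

193 days

For the 1D instantaneous-source solution, setting ∂C/∂t = 0 at fixed x gives v²t² + 2Dt − x² = 0, so t = (√(D² + v²x²) − D)/v².
√(D² + v²x²) = √(0.0330² + 0.239² × 46.3²) = 11.07; v² = 0.057121.
t = (11.07 − 0.0330)/0.057121 = 193 days (vs. the pure-advection estimate x/v = 194 d).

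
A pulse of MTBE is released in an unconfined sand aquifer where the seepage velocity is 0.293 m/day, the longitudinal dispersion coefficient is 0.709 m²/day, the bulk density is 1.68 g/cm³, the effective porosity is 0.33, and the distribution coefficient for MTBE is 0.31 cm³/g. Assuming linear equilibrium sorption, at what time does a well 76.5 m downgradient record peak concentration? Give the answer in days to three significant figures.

Retardation factor R = 1 + ρ_b·K_d/n = 1 + 1.68 × 0.31/0.33 = 2.578.
Sorption retards both mechanisms: v_R = v/R = 0.1137 m/day, D_R = D/R = 0.2750 m²/day.
Peak time from v_R²t² + 2D_R t − x² = 0: t = (√(D_R² + v_R²x²) − D_R)/v_R².
√(D_R² + v_R²x²) = √(0.2750² + 0.1137² × 76.5²) = 8.702; v_R² = 0.01293.
t = (8.702 − 0.2750)/0.01293 = 652 days.

652 days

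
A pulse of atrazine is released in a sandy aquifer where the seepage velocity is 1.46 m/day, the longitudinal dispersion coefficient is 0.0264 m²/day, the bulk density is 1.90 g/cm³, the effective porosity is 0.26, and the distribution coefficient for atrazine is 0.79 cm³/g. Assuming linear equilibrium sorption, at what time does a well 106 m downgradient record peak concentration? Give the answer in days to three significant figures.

Retardation factor R = 1 + ρ_b·K_d/n = 1 + 1.90 × 0.79/0.26 = 6.773.
Sorption retards both mechanisms: v_R = v/R = 0.2156 m/day, D_R = D/R = 0.003898 m²/day.
Peak time from v_R²t² + 2D_R t − x² = 0: t = (√(D_R² + v_R²x²) − D_R)/v_R².
√(D_R² + v_R²x²) = √(0.003898² + 0.2156² × 106²) = 22.85; v_R² = 0.04648.
t = (22.85 − 0.003898)/0.04648 = 492 days.

492 days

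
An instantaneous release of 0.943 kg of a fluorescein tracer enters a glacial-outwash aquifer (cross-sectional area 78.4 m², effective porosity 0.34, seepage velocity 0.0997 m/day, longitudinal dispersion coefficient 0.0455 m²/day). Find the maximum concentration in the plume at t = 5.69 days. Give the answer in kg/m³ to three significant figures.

0.0196 kg/m³

The peak of an instantaneous 1D plume sits at x = vt; there the Gaussian factor is 1 and C_max = M/(n_e·A·√(4πDt)), where n_e·A is the pore area the mass is dissolved in.
√(4πDt) = √(4π × 0.0455 × 5.69) = 1.804 m, so C_max = 0.943/(0.34 × 78.4 × 1.804) = 0.0196 kg/m³.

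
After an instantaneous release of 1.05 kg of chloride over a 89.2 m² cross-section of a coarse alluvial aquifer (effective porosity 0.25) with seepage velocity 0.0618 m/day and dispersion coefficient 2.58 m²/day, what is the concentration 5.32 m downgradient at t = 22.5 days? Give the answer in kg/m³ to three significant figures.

For an instantaneous plane source, C(x,t) = M/(n_e·A·√(4πDt)) · exp(−(x−vt)²/(4Dt)), with n_e·A the pore (flow) area.
Plume center vt = 0.0618 × 22.5 = 1.3905 m, so the well at 5.32 m is 3.9295 m downgradient of the peak.
√(4πDt) = 27.01 m, giving peak height M/(n_e·A·√(4πDt)) = 1.05/(0.25 × 89.2 × 27.01) = 0.001743 kg/m³.
(x−vt)²/(4Dt) = (3.9295)²/(4 × 2.58 × 22.5) = 0.06650; exp(−0.06650) = 0.9357.
C = 0.001743 × 0.9357 = 0.00163 kg/m³.

0.00163 kg/m³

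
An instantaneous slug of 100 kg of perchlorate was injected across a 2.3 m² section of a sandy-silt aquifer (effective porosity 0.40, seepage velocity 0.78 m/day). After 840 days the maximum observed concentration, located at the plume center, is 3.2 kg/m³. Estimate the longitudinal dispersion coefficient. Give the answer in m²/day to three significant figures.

At the plume center C_max = M/(n_e·A·√(4πDt)), so D = M²/(4πt·(n_e·A·C_max)²).
n_e·A·C_max = 0.40 × 2.3 × 3.2 = 2.944 kg/m.
D = 100²/(4π × 840 × 2.944²) = 0.109 m²/day.

0.109 m²/day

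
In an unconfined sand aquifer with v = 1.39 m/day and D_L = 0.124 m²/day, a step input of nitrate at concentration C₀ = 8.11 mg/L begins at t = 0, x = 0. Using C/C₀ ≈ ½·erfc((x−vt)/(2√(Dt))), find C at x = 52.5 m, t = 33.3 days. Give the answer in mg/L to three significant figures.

For a continuous step input, C/C₀ ≈ ½·erfc((x−vt)/(2√(Dt))).
vt = 1.39 × 33.3 = 46.287 m and 2√(Dt) = 2√(0.124 × 33.3) = 4.064 m.
Argument (x−vt)/(2√(Dt)) = (52.5 − 46.287)/4.064 = 1.529; ½·erfc(1.529) = 0.01530.
C = 8.11 × 0.01530 = 0.124 mg/L.

0.124 mg/L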